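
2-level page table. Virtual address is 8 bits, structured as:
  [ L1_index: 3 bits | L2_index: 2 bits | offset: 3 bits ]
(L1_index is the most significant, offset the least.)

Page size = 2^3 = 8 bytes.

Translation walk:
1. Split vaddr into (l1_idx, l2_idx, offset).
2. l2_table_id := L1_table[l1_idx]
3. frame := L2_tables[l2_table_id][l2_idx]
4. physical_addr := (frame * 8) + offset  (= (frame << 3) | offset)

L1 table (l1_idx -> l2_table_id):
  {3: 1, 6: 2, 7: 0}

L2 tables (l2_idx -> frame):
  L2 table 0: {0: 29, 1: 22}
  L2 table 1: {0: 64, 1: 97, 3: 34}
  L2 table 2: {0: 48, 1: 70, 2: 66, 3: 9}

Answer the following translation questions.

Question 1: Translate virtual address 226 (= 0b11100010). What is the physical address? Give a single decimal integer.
vaddr = 226 = 0b11100010
Split: l1_idx=7, l2_idx=0, offset=2
L1[7] = 0
L2[0][0] = 29
paddr = 29 * 8 + 2 = 234

Answer: 234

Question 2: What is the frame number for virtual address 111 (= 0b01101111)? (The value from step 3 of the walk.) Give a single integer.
vaddr = 111: l1_idx=3, l2_idx=1
L1[3] = 1; L2[1][1] = 97

Answer: 97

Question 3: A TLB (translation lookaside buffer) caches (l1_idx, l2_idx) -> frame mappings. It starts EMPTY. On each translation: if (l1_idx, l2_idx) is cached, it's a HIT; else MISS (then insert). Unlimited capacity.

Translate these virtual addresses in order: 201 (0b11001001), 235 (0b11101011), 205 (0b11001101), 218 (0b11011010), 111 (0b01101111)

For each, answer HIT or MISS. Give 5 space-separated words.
Answer: MISS MISS HIT MISS MISS

Derivation:
vaddr=201: (6,1) not in TLB -> MISS, insert
vaddr=235: (7,1) not in TLB -> MISS, insert
vaddr=205: (6,1) in TLB -> HIT
vaddr=218: (6,3) not in TLB -> MISS, insert
vaddr=111: (3,1) not in TLB -> MISS, insert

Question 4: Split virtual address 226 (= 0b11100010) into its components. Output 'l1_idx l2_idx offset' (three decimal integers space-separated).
Answer: 7 0 2

Derivation:
vaddr = 226 = 0b11100010
  top 3 bits -> l1_idx = 7
  next 2 bits -> l2_idx = 0
  bottom 3 bits -> offset = 2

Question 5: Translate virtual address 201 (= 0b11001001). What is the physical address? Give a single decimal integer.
vaddr = 201 = 0b11001001
Split: l1_idx=6, l2_idx=1, offset=1
L1[6] = 2
L2[2][1] = 70
paddr = 70 * 8 + 1 = 561

Answer: 561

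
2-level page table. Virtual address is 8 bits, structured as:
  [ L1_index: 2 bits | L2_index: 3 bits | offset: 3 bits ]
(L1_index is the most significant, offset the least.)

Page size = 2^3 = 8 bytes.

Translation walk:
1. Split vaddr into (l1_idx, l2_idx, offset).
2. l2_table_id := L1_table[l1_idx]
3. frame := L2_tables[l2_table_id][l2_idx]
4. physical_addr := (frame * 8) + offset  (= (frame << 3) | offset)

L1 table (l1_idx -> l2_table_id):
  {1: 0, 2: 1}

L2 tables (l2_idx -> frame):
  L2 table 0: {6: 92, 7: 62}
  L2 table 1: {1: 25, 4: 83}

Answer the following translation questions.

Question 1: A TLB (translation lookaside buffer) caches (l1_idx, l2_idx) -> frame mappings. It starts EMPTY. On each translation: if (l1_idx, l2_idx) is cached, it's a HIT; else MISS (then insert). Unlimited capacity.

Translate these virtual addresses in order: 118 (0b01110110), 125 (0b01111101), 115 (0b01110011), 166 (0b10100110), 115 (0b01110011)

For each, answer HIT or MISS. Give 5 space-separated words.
vaddr=118: (1,6) not in TLB -> MISS, insert
vaddr=125: (1,7) not in TLB -> MISS, insert
vaddr=115: (1,6) in TLB -> HIT
vaddr=166: (2,4) not in TLB -> MISS, insert
vaddr=115: (1,6) in TLB -> HIT

Answer: MISS MISS HIT MISS HIT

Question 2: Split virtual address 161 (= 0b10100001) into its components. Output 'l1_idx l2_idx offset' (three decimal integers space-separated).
vaddr = 161 = 0b10100001
  top 2 bits -> l1_idx = 2
  next 3 bits -> l2_idx = 4
  bottom 3 bits -> offset = 1

Answer: 2 4 1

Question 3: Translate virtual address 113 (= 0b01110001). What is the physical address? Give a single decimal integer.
vaddr = 113 = 0b01110001
Split: l1_idx=1, l2_idx=6, offset=1
L1[1] = 0
L2[0][6] = 92
paddr = 92 * 8 + 1 = 737

Answer: 737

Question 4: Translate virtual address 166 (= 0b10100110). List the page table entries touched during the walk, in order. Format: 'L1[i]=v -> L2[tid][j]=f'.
Answer: L1[2]=1 -> L2[1][4]=83

Derivation:
vaddr = 166 = 0b10100110
Split: l1_idx=2, l2_idx=4, offset=6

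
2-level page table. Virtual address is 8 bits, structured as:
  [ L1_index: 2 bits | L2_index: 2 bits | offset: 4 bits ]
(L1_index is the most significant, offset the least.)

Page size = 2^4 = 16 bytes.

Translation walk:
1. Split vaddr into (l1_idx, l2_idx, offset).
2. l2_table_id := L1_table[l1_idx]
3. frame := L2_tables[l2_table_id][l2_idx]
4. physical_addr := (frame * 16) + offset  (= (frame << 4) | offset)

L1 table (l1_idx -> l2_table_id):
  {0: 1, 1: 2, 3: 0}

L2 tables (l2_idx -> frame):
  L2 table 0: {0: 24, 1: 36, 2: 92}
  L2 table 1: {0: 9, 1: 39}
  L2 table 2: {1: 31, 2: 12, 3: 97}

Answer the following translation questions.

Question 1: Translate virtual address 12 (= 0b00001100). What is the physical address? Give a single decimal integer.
vaddr = 12 = 0b00001100
Split: l1_idx=0, l2_idx=0, offset=12
L1[0] = 1
L2[1][0] = 9
paddr = 9 * 16 + 12 = 156

Answer: 156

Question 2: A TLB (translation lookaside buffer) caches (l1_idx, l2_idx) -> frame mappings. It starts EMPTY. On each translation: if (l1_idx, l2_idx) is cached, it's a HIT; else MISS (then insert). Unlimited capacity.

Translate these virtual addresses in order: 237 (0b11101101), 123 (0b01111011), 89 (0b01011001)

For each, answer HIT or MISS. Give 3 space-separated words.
vaddr=237: (3,2) not in TLB -> MISS, insert
vaddr=123: (1,3) not in TLB -> MISS, insert
vaddr=89: (1,1) not in TLB -> MISS, insert

Answer: MISS MISS MISS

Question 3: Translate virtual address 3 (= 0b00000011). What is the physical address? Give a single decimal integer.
vaddr = 3 = 0b00000011
Split: l1_idx=0, l2_idx=0, offset=3
L1[0] = 1
L2[1][0] = 9
paddr = 9 * 16 + 3 = 147

Answer: 147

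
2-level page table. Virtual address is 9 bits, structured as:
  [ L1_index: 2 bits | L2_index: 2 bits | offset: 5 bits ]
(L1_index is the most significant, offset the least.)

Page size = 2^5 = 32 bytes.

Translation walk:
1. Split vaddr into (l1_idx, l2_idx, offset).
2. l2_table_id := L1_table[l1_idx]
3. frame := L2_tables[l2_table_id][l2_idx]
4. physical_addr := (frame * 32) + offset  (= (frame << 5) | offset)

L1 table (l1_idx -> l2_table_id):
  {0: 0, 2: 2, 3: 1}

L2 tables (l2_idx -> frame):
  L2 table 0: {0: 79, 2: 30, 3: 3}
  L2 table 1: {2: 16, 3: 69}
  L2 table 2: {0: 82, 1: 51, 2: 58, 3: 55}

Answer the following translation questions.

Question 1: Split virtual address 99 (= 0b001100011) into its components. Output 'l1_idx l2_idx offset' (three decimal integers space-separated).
Answer: 0 3 3

Derivation:
vaddr = 99 = 0b001100011
  top 2 bits -> l1_idx = 0
  next 2 bits -> l2_idx = 3
  bottom 5 bits -> offset = 3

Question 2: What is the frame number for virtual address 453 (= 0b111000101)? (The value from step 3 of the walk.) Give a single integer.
Answer: 16

Derivation:
vaddr = 453: l1_idx=3, l2_idx=2
L1[3] = 1; L2[1][2] = 16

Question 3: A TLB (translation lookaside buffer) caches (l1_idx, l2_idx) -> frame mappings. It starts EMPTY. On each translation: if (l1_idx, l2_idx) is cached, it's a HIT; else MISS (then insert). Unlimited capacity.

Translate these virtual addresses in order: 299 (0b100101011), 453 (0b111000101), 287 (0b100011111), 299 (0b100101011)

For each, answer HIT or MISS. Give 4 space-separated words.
vaddr=299: (2,1) not in TLB -> MISS, insert
vaddr=453: (3,2) not in TLB -> MISS, insert
vaddr=287: (2,0) not in TLB -> MISS, insert
vaddr=299: (2,1) in TLB -> HIT

Answer: MISS MISS MISS HIT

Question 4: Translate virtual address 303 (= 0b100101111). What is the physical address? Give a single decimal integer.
Answer: 1647

Derivation:
vaddr = 303 = 0b100101111
Split: l1_idx=2, l2_idx=1, offset=15
L1[2] = 2
L2[2][1] = 51
paddr = 51 * 32 + 15 = 1647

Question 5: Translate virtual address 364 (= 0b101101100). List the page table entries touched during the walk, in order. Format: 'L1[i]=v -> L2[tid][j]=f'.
vaddr = 364 = 0b101101100
Split: l1_idx=2, l2_idx=3, offset=12

Answer: L1[2]=2 -> L2[2][3]=55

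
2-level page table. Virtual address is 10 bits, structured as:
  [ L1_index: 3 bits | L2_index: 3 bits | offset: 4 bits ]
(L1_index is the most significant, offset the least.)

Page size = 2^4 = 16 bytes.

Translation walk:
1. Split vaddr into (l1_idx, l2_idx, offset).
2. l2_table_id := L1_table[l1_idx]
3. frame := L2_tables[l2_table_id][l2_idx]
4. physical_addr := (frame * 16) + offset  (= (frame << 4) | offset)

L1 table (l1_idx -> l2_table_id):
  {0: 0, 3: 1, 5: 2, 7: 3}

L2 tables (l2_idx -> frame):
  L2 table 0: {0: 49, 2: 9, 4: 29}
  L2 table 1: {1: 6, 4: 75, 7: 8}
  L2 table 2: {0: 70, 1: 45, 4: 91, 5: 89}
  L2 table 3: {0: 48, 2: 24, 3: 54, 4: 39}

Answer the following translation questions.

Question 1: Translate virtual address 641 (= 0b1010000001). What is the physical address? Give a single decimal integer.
Answer: 1121

Derivation:
vaddr = 641 = 0b1010000001
Split: l1_idx=5, l2_idx=0, offset=1
L1[5] = 2
L2[2][0] = 70
paddr = 70 * 16 + 1 = 1121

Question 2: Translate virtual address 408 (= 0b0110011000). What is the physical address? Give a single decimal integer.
vaddr = 408 = 0b0110011000
Split: l1_idx=3, l2_idx=1, offset=8
L1[3] = 1
L2[1][1] = 6
paddr = 6 * 16 + 8 = 104

Answer: 104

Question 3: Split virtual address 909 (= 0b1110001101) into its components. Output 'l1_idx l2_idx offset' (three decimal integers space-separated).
vaddr = 909 = 0b1110001101
  top 3 bits -> l1_idx = 7
  next 3 bits -> l2_idx = 0
  bottom 4 bits -> offset = 13

Answer: 7 0 13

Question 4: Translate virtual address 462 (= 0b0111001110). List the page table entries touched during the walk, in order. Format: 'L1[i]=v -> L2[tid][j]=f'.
Answer: L1[3]=1 -> L2[1][4]=75

Derivation:
vaddr = 462 = 0b0111001110
Split: l1_idx=3, l2_idx=4, offset=14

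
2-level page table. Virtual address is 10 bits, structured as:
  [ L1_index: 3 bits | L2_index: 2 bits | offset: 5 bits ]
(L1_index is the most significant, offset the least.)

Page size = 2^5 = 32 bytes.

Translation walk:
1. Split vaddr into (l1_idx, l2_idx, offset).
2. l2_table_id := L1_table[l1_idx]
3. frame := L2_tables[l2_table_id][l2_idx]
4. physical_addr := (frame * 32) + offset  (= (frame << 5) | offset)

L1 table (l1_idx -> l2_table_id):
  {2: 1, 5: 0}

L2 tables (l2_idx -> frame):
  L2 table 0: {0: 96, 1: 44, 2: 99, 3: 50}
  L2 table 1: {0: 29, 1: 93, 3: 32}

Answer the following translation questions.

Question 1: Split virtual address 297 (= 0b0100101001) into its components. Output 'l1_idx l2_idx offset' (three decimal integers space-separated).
vaddr = 297 = 0b0100101001
  top 3 bits -> l1_idx = 2
  next 2 bits -> l2_idx = 1
  bottom 5 bits -> offset = 9

Answer: 2 1 9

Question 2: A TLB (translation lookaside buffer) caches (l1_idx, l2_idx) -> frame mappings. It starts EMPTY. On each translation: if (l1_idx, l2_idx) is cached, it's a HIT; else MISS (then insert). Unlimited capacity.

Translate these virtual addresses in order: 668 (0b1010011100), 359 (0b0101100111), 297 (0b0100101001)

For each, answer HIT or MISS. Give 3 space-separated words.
vaddr=668: (5,0) not in TLB -> MISS, insert
vaddr=359: (2,3) not in TLB -> MISS, insert
vaddr=297: (2,1) not in TLB -> MISS, insert

Answer: MISS MISS MISS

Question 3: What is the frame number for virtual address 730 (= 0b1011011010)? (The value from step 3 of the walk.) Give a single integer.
Answer: 99

Derivation:
vaddr = 730: l1_idx=5, l2_idx=2
L1[5] = 0; L2[0][2] = 99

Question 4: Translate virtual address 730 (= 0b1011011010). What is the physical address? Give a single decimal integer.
Answer: 3194

Derivation:
vaddr = 730 = 0b1011011010
Split: l1_idx=5, l2_idx=2, offset=26
L1[5] = 0
L2[0][2] = 99
paddr = 99 * 32 + 26 = 3194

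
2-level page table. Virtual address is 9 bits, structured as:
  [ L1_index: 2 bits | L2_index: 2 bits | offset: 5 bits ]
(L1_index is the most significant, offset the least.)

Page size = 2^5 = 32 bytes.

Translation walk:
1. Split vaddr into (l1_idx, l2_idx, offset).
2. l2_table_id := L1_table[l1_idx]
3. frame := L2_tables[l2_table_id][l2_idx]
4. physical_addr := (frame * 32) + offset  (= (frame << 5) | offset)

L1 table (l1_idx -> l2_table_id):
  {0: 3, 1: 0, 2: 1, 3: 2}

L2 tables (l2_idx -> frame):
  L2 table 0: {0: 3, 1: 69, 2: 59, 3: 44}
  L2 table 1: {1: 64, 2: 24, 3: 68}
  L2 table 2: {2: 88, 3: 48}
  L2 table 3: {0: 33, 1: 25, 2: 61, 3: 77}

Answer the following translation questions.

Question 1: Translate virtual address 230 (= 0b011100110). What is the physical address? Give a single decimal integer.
vaddr = 230 = 0b011100110
Split: l1_idx=1, l2_idx=3, offset=6
L1[1] = 0
L2[0][3] = 44
paddr = 44 * 32 + 6 = 1414

Answer: 1414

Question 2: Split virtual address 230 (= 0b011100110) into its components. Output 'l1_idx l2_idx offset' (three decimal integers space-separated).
vaddr = 230 = 0b011100110
  top 2 bits -> l1_idx = 1
  next 2 bits -> l2_idx = 3
  bottom 5 bits -> offset = 6

Answer: 1 3 6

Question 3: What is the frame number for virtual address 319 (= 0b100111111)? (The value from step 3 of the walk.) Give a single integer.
vaddr = 319: l1_idx=2, l2_idx=1
L1[2] = 1; L2[1][1] = 64

Answer: 64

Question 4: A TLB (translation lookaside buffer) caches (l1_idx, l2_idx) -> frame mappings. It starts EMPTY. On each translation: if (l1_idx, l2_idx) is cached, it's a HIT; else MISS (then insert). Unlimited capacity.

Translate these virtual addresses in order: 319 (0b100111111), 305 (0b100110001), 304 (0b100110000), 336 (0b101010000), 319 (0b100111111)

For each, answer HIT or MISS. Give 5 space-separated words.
Answer: MISS HIT HIT MISS HIT

Derivation:
vaddr=319: (2,1) not in TLB -> MISS, insert
vaddr=305: (2,1) in TLB -> HIT
vaddr=304: (2,1) in TLB -> HIT
vaddr=336: (2,2) not in TLB -> MISS, insert
vaddr=319: (2,1) in TLB -> HIT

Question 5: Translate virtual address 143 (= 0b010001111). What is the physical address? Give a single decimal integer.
vaddr = 143 = 0b010001111
Split: l1_idx=1, l2_idx=0, offset=15
L1[1] = 0
L2[0][0] = 3
paddr = 3 * 32 + 15 = 111

Answer: 111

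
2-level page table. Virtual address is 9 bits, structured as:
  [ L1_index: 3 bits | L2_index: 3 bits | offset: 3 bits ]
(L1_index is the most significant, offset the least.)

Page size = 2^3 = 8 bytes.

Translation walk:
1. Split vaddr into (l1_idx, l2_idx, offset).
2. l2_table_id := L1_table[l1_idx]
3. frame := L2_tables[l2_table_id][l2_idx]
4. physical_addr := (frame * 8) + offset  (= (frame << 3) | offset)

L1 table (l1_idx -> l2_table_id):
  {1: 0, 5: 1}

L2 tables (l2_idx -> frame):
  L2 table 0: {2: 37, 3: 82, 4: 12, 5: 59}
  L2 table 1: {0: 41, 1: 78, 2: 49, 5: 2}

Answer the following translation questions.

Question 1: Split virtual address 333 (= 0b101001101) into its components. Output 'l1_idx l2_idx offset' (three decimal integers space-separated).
vaddr = 333 = 0b101001101
  top 3 bits -> l1_idx = 5
  next 3 bits -> l2_idx = 1
  bottom 3 bits -> offset = 5

Answer: 5 1 5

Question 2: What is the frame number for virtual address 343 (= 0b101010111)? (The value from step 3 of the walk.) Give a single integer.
vaddr = 343: l1_idx=5, l2_idx=2
L1[5] = 1; L2[1][2] = 49

Answer: 49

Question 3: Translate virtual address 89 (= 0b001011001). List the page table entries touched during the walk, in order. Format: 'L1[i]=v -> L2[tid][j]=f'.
Answer: L1[1]=0 -> L2[0][3]=82

Derivation:
vaddr = 89 = 0b001011001
Split: l1_idx=1, l2_idx=3, offset=1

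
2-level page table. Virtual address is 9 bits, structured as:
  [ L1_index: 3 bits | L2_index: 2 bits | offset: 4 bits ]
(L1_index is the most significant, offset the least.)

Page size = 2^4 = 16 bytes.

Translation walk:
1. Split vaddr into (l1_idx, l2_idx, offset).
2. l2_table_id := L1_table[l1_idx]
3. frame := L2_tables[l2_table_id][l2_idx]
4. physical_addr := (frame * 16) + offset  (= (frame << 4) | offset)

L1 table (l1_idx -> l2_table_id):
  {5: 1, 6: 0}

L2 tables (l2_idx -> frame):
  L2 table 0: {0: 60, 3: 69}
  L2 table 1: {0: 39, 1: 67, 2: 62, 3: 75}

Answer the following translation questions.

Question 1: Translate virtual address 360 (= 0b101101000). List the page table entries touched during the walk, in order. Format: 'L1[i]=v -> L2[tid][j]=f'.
Answer: L1[5]=1 -> L2[1][2]=62

Derivation:
vaddr = 360 = 0b101101000
Split: l1_idx=5, l2_idx=2, offset=8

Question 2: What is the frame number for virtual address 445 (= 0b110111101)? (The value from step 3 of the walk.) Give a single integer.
vaddr = 445: l1_idx=6, l2_idx=3
L1[6] = 0; L2[0][3] = 69

Answer: 69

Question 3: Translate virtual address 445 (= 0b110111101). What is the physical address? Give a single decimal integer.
vaddr = 445 = 0b110111101
Split: l1_idx=6, l2_idx=3, offset=13
L1[6] = 0
L2[0][3] = 69
paddr = 69 * 16 + 13 = 1117

Answer: 1117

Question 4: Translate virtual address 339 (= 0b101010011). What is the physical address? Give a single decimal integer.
vaddr = 339 = 0b101010011
Split: l1_idx=5, l2_idx=1, offset=3
L1[5] = 1
L2[1][1] = 67
paddr = 67 * 16 + 3 = 1075

Answer: 1075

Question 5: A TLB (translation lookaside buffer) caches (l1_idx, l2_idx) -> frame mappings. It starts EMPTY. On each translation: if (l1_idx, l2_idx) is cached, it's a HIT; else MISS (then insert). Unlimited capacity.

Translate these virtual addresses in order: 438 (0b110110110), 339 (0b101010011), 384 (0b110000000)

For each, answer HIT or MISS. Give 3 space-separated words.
vaddr=438: (6,3) not in TLB -> MISS, insert
vaddr=339: (5,1) not in TLB -> MISS, insert
vaddr=384: (6,0) not in TLB -> MISS, insert

Answer: MISS MISS MISS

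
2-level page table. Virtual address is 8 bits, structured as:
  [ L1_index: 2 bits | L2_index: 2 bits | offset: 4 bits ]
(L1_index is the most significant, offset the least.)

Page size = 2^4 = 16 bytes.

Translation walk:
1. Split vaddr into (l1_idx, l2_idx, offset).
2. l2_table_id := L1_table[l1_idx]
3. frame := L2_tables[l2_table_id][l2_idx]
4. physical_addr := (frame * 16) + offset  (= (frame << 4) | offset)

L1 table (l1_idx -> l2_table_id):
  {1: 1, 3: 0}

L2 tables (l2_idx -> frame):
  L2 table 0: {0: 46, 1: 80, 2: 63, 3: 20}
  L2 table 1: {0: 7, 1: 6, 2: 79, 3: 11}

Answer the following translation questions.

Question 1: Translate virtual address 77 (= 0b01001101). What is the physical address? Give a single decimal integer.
vaddr = 77 = 0b01001101
Split: l1_idx=1, l2_idx=0, offset=13
L1[1] = 1
L2[1][0] = 7
paddr = 7 * 16 + 13 = 125

Answer: 125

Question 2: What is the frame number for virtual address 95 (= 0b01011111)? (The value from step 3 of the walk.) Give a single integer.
vaddr = 95: l1_idx=1, l2_idx=1
L1[1] = 1; L2[1][1] = 6

Answer: 6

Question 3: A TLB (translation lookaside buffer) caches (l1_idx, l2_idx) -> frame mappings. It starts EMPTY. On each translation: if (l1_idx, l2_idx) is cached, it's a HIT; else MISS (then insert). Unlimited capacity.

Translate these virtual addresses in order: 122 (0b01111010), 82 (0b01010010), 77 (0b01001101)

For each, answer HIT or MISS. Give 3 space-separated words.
vaddr=122: (1,3) not in TLB -> MISS, insert
vaddr=82: (1,1) not in TLB -> MISS, insert
vaddr=77: (1,0) not in TLB -> MISS, insert

Answer: MISS MISS MISS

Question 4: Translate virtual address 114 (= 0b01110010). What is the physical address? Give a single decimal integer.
vaddr = 114 = 0b01110010
Split: l1_idx=1, l2_idx=3, offset=2
L1[1] = 1
L2[1][3] = 11
paddr = 11 * 16 + 2 = 178

Answer: 178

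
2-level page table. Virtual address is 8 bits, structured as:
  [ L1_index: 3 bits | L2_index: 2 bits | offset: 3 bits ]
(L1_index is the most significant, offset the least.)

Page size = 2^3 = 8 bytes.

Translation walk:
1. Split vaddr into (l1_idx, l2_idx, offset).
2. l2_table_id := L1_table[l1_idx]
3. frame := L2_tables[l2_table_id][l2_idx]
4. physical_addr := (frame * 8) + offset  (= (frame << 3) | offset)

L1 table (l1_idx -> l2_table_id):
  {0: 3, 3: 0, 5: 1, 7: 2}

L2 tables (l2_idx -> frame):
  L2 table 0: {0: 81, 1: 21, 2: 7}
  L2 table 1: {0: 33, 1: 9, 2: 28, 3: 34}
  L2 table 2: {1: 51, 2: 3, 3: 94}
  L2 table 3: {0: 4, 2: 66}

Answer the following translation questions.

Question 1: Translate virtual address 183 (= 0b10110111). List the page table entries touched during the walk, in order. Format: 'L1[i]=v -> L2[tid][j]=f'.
vaddr = 183 = 0b10110111
Split: l1_idx=5, l2_idx=2, offset=7

Answer: L1[5]=1 -> L2[1][2]=28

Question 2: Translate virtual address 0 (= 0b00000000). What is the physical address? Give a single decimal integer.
Answer: 32

Derivation:
vaddr = 0 = 0b00000000
Split: l1_idx=0, l2_idx=0, offset=0
L1[0] = 3
L2[3][0] = 4
paddr = 4 * 8 + 0 = 32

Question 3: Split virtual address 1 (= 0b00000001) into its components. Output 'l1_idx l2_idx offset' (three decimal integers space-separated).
Answer: 0 0 1

Derivation:
vaddr = 1 = 0b00000001
  top 3 bits -> l1_idx = 0
  next 2 bits -> l2_idx = 0
  bottom 3 bits -> offset = 1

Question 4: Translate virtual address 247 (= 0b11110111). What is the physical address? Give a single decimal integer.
vaddr = 247 = 0b11110111
Split: l1_idx=7, l2_idx=2, offset=7
L1[7] = 2
L2[2][2] = 3
paddr = 3 * 8 + 7 = 31

Answer: 31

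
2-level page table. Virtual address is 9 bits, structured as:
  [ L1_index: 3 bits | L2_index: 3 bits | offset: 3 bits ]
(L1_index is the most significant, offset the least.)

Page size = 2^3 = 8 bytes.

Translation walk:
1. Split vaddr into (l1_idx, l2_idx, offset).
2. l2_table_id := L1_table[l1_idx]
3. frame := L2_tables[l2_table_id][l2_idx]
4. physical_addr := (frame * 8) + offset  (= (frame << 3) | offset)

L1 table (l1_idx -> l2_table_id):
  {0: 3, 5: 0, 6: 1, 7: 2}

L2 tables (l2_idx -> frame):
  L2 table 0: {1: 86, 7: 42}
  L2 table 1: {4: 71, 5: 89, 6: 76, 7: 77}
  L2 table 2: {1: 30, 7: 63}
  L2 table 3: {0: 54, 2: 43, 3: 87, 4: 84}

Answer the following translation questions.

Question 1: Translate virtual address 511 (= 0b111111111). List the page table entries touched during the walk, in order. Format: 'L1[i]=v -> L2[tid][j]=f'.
vaddr = 511 = 0b111111111
Split: l1_idx=7, l2_idx=7, offset=7

Answer: L1[7]=2 -> L2[2][7]=63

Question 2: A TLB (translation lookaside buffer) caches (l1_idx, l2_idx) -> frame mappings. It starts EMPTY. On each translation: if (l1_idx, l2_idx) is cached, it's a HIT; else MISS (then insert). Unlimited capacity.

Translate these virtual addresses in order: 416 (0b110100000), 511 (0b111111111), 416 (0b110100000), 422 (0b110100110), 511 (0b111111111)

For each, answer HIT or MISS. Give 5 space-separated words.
vaddr=416: (6,4) not in TLB -> MISS, insert
vaddr=511: (7,7) not in TLB -> MISS, insert
vaddr=416: (6,4) in TLB -> HIT
vaddr=422: (6,4) in TLB -> HIT
vaddr=511: (7,7) in TLB -> HIT

Answer: MISS MISS HIT HIT HIT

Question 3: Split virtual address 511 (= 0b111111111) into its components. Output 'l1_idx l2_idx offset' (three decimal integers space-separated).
vaddr = 511 = 0b111111111
  top 3 bits -> l1_idx = 7
  next 3 bits -> l2_idx = 7
  bottom 3 bits -> offset = 7

Answer: 7 7 7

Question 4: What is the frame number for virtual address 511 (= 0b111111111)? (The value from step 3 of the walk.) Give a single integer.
vaddr = 511: l1_idx=7, l2_idx=7
L1[7] = 2; L2[2][7] = 63

Answer: 63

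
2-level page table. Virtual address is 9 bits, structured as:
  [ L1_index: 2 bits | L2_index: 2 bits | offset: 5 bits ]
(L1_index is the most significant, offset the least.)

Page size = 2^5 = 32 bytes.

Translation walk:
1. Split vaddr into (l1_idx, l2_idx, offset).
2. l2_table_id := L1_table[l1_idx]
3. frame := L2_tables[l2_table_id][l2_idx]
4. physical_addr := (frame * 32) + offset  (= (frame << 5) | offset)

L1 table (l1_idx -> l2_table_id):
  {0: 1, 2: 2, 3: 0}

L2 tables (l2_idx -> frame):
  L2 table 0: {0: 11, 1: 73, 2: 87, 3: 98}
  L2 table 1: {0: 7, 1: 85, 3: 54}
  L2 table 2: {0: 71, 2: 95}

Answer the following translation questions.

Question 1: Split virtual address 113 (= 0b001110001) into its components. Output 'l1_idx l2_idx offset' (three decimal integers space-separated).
vaddr = 113 = 0b001110001
  top 2 bits -> l1_idx = 0
  next 2 bits -> l2_idx = 3
  bottom 5 bits -> offset = 17

Answer: 0 3 17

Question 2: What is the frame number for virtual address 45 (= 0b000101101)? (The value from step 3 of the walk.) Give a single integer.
Answer: 85

Derivation:
vaddr = 45: l1_idx=0, l2_idx=1
L1[0] = 1; L2[1][1] = 85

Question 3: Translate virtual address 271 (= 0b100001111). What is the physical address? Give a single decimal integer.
vaddr = 271 = 0b100001111
Split: l1_idx=2, l2_idx=0, offset=15
L1[2] = 2
L2[2][0] = 71
paddr = 71 * 32 + 15 = 2287

Answer: 2287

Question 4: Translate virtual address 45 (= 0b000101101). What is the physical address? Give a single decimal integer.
Answer: 2733

Derivation:
vaddr = 45 = 0b000101101
Split: l1_idx=0, l2_idx=1, offset=13
L1[0] = 1
L2[1][1] = 85
paddr = 85 * 32 + 13 = 2733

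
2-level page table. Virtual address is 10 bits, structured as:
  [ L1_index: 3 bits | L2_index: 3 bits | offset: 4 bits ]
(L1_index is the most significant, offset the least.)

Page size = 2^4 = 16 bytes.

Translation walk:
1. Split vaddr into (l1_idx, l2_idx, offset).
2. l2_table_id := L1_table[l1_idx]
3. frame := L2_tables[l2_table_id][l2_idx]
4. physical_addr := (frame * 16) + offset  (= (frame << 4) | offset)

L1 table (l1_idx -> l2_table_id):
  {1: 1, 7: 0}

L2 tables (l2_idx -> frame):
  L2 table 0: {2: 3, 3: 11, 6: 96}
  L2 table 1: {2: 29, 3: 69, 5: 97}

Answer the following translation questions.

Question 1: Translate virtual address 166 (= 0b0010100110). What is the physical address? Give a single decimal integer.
Answer: 470

Derivation:
vaddr = 166 = 0b0010100110
Split: l1_idx=1, l2_idx=2, offset=6
L1[1] = 1
L2[1][2] = 29
paddr = 29 * 16 + 6 = 470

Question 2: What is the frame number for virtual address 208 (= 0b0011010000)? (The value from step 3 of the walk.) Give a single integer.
Answer: 97

Derivation:
vaddr = 208: l1_idx=1, l2_idx=5
L1[1] = 1; L2[1][5] = 97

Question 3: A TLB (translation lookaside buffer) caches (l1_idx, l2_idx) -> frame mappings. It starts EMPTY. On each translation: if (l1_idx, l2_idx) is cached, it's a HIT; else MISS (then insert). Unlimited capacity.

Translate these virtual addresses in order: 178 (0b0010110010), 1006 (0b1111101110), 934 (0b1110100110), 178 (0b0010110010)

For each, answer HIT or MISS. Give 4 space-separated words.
Answer: MISS MISS MISS HIT

Derivation:
vaddr=178: (1,3) not in TLB -> MISS, insert
vaddr=1006: (7,6) not in TLB -> MISS, insert
vaddr=934: (7,2) not in TLB -> MISS, insert
vaddr=178: (1,3) in TLB -> HIT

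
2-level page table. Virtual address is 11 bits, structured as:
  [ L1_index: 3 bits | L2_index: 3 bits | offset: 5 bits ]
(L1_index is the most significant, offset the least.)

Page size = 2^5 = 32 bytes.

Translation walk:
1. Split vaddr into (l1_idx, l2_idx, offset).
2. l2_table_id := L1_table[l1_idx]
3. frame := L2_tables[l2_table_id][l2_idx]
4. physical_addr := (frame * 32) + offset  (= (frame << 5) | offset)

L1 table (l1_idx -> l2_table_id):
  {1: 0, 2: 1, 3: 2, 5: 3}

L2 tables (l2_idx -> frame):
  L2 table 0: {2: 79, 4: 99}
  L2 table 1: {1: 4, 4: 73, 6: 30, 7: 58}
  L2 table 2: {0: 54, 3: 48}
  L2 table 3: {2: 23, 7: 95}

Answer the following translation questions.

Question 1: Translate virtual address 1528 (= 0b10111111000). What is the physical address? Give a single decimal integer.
Answer: 3064

Derivation:
vaddr = 1528 = 0b10111111000
Split: l1_idx=5, l2_idx=7, offset=24
L1[5] = 3
L2[3][7] = 95
paddr = 95 * 32 + 24 = 3064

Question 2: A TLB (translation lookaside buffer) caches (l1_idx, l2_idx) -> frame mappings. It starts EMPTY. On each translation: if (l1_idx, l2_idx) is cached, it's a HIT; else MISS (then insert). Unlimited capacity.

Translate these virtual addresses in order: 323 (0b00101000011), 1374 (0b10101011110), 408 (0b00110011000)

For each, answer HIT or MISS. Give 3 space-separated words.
vaddr=323: (1,2) not in TLB -> MISS, insert
vaddr=1374: (5,2) not in TLB -> MISS, insert
vaddr=408: (1,4) not in TLB -> MISS, insert

Answer: MISS MISS MISS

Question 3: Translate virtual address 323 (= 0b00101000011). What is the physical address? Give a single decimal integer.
vaddr = 323 = 0b00101000011
Split: l1_idx=1, l2_idx=2, offset=3
L1[1] = 0
L2[0][2] = 79
paddr = 79 * 32 + 3 = 2531

Answer: 2531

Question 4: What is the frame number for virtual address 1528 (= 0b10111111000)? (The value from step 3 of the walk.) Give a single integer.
Answer: 95

Derivation:
vaddr = 1528: l1_idx=5, l2_idx=7
L1[5] = 3; L2[3][7] = 95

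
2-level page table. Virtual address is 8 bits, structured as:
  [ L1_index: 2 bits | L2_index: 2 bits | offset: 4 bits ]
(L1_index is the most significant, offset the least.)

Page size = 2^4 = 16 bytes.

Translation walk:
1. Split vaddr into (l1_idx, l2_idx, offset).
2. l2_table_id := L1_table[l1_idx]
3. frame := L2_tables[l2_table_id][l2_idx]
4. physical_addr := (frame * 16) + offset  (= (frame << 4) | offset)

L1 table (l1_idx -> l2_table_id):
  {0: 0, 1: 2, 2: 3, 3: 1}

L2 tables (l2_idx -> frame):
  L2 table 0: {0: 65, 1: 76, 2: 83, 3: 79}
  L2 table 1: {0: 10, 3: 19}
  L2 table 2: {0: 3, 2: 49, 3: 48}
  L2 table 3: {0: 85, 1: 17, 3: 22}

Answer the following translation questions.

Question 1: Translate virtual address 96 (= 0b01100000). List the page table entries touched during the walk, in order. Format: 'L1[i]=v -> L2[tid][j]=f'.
vaddr = 96 = 0b01100000
Split: l1_idx=1, l2_idx=2, offset=0

Answer: L1[1]=2 -> L2[2][2]=49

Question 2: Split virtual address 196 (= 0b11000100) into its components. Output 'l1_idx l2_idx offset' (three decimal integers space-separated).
Answer: 3 0 4

Derivation:
vaddr = 196 = 0b11000100
  top 2 bits -> l1_idx = 3
  next 2 bits -> l2_idx = 0
  bottom 4 bits -> offset = 4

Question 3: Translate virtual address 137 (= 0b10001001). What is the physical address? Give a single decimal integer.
vaddr = 137 = 0b10001001
Split: l1_idx=2, l2_idx=0, offset=9
L1[2] = 3
L2[3][0] = 85
paddr = 85 * 16 + 9 = 1369

Answer: 1369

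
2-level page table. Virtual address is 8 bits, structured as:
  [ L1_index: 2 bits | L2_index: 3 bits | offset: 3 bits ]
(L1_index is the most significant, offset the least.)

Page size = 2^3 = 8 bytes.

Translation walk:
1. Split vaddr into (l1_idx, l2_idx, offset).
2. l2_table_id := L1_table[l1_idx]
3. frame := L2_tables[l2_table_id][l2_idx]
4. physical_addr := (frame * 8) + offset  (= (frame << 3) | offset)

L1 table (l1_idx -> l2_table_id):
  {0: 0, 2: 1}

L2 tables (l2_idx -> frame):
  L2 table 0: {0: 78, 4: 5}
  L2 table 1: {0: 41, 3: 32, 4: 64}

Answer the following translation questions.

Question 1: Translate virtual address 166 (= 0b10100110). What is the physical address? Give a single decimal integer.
vaddr = 166 = 0b10100110
Split: l1_idx=2, l2_idx=4, offset=6
L1[2] = 1
L2[1][4] = 64
paddr = 64 * 8 + 6 = 518

Answer: 518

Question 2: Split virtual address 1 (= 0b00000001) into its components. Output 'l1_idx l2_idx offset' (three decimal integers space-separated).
Answer: 0 0 1

Derivation:
vaddr = 1 = 0b00000001
  top 2 bits -> l1_idx = 0
  next 3 bits -> l2_idx = 0
  bottom 3 bits -> offset = 1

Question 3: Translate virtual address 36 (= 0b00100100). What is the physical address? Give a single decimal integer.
vaddr = 36 = 0b00100100
Split: l1_idx=0, l2_idx=4, offset=4
L1[0] = 0
L2[0][4] = 5
paddr = 5 * 8 + 4 = 44

Answer: 44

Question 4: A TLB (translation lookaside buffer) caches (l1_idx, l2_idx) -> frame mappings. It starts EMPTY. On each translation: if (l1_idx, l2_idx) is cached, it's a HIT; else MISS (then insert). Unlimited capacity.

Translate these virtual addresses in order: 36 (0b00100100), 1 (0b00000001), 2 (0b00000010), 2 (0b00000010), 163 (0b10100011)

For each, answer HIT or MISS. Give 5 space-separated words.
vaddr=36: (0,4) not in TLB -> MISS, insert
vaddr=1: (0,0) not in TLB -> MISS, insert
vaddr=2: (0,0) in TLB -> HIT
vaddr=2: (0,0) in TLB -> HIT
vaddr=163: (2,4) not in TLB -> MISS, insert

Answer: MISS MISS HIT HIT MISS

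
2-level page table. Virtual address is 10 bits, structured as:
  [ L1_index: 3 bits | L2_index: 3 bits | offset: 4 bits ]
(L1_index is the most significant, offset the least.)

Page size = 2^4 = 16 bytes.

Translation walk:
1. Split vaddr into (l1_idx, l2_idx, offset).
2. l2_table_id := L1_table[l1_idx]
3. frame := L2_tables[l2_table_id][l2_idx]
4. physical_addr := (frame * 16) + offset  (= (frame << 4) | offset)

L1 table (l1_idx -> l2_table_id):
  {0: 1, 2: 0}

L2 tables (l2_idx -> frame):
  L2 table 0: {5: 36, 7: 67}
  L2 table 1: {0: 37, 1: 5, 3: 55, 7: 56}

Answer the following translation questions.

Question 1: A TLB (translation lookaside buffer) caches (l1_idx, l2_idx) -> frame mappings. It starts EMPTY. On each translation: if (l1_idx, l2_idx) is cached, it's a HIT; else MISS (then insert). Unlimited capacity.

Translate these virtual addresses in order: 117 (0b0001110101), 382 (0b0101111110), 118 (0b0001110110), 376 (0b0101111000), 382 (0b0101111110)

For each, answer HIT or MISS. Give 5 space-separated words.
vaddr=117: (0,7) not in TLB -> MISS, insert
vaddr=382: (2,7) not in TLB -> MISS, insert
vaddr=118: (0,7) in TLB -> HIT
vaddr=376: (2,7) in TLB -> HIT
vaddr=382: (2,7) in TLB -> HIT

Answer: MISS MISS HIT HIT HIT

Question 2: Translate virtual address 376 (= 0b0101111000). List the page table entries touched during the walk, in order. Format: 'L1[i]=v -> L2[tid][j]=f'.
vaddr = 376 = 0b0101111000
Split: l1_idx=2, l2_idx=7, offset=8

Answer: L1[2]=0 -> L2[0][7]=67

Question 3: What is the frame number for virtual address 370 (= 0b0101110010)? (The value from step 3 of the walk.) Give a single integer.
vaddr = 370: l1_idx=2, l2_idx=7
L1[2] = 0; L2[0][7] = 67

Answer: 67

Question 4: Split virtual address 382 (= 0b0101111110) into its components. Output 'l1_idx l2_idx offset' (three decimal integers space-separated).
Answer: 2 7 14

Derivation:
vaddr = 382 = 0b0101111110
  top 3 bits -> l1_idx = 2
  next 3 bits -> l2_idx = 7
  bottom 4 bits -> offset = 14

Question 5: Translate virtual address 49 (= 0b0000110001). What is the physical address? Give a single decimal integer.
vaddr = 49 = 0b0000110001
Split: l1_idx=0, l2_idx=3, offset=1
L1[0] = 1
L2[1][3] = 55
paddr = 55 * 16 + 1 = 881

Answer: 881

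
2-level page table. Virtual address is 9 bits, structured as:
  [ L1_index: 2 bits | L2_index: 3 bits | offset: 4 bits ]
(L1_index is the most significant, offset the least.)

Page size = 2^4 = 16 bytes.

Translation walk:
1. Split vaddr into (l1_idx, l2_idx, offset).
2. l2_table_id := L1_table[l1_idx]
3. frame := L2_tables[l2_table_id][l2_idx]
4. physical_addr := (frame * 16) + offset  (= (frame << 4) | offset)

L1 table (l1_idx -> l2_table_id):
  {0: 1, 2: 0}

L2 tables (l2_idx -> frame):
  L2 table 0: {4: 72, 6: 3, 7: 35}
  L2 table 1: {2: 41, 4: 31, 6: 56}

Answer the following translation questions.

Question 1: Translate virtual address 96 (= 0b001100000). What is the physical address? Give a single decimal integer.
vaddr = 96 = 0b001100000
Split: l1_idx=0, l2_idx=6, offset=0
L1[0] = 1
L2[1][6] = 56
paddr = 56 * 16 + 0 = 896

Answer: 896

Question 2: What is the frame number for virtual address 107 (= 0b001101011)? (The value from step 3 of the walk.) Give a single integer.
Answer: 56

Derivation:
vaddr = 107: l1_idx=0, l2_idx=6
L1[0] = 1; L2[1][6] = 56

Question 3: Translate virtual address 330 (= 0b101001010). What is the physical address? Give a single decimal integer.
vaddr = 330 = 0b101001010
Split: l1_idx=2, l2_idx=4, offset=10
L1[2] = 0
L2[0][4] = 72
paddr = 72 * 16 + 10 = 1162

Answer: 1162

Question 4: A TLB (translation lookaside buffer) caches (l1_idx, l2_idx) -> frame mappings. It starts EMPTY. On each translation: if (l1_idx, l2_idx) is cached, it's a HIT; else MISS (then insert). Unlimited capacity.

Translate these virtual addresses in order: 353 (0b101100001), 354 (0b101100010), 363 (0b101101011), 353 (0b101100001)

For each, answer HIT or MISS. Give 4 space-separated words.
vaddr=353: (2,6) not in TLB -> MISS, insert
vaddr=354: (2,6) in TLB -> HIT
vaddr=363: (2,6) in TLB -> HIT
vaddr=353: (2,6) in TLB -> HIT

Answer: MISS HIT HIT HIT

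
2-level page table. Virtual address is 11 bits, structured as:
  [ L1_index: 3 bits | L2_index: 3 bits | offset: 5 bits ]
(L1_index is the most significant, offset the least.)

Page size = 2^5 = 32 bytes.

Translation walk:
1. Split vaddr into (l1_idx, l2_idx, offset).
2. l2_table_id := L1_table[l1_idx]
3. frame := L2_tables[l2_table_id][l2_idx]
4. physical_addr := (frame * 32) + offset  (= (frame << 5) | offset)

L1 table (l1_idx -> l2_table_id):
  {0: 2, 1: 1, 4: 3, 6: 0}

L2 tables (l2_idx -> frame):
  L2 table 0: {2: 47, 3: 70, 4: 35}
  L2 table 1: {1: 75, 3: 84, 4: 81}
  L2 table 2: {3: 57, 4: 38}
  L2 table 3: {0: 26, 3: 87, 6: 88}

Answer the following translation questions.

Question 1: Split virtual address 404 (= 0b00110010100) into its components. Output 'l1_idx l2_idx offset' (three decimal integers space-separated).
vaddr = 404 = 0b00110010100
  top 3 bits -> l1_idx = 1
  next 3 bits -> l2_idx = 4
  bottom 5 bits -> offset = 20

Answer: 1 4 20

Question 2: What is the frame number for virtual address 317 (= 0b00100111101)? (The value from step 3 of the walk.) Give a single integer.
vaddr = 317: l1_idx=1, l2_idx=1
L1[1] = 1; L2[1][1] = 75

Answer: 75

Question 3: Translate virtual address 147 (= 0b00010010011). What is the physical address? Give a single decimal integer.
vaddr = 147 = 0b00010010011
Split: l1_idx=0, l2_idx=4, offset=19
L1[0] = 2
L2[2][4] = 38
paddr = 38 * 32 + 19 = 1235

Answer: 1235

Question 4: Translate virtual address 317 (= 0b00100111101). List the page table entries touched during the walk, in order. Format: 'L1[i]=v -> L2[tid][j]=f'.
vaddr = 317 = 0b00100111101
Split: l1_idx=1, l2_idx=1, offset=29

Answer: L1[1]=1 -> L2[1][1]=75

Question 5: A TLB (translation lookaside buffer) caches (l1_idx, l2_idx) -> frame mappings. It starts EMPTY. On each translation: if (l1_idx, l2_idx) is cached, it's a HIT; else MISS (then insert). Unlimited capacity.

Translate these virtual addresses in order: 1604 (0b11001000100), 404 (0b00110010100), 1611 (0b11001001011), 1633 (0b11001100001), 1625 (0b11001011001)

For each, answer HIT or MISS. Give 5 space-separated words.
Answer: MISS MISS HIT MISS HIT

Derivation:
vaddr=1604: (6,2) not in TLB -> MISS, insert
vaddr=404: (1,4) not in TLB -> MISS, insert
vaddr=1611: (6,2) in TLB -> HIT
vaddr=1633: (6,3) not in TLB -> MISS, insert
vaddr=1625: (6,2) in TLB -> HIT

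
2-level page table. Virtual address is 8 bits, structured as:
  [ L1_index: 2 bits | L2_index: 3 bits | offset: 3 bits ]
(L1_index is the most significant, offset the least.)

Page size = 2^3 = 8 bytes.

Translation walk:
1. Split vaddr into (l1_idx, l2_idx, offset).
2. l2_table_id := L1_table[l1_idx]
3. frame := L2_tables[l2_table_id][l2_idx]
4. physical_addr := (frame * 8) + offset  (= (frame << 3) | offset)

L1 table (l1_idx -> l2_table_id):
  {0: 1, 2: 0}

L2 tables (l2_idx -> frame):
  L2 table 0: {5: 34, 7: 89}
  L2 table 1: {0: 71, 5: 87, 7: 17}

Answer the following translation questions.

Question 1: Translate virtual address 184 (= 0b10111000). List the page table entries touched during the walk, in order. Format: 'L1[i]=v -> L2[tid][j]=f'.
Answer: L1[2]=0 -> L2[0][7]=89

Derivation:
vaddr = 184 = 0b10111000
Split: l1_idx=2, l2_idx=7, offset=0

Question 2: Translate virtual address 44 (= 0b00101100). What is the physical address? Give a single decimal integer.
vaddr = 44 = 0b00101100
Split: l1_idx=0, l2_idx=5, offset=4
L1[0] = 1
L2[1][5] = 87
paddr = 87 * 8 + 4 = 700

Answer: 700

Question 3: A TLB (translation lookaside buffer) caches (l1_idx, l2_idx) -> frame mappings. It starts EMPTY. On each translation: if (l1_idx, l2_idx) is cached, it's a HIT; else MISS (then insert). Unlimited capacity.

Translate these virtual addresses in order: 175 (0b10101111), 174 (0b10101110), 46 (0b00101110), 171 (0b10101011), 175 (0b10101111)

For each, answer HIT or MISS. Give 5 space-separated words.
Answer: MISS HIT MISS HIT HIT

Derivation:
vaddr=175: (2,5) not in TLB -> MISS, insert
vaddr=174: (2,5) in TLB -> HIT
vaddr=46: (0,5) not in TLB -> MISS, insert
vaddr=171: (2,5) in TLB -> HIT
vaddr=175: (2,5) in TLB -> HIT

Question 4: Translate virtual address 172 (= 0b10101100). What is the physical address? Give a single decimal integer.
vaddr = 172 = 0b10101100
Split: l1_idx=2, l2_idx=5, offset=4
L1[2] = 0
L2[0][5] = 34
paddr = 34 * 8 + 4 = 276

Answer: 276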